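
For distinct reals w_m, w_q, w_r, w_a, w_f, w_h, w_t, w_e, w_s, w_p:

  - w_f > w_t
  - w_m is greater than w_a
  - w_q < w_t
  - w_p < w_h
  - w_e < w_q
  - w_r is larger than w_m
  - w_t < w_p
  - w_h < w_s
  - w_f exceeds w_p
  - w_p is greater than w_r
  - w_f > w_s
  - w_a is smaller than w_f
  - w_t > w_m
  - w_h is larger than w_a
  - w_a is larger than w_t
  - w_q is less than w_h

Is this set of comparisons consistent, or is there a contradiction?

We have w_m < w_t stated directly, yet also w_t < w_a < w_m by chaining the others — so w_t < w_m. Contradiction.

inconsistent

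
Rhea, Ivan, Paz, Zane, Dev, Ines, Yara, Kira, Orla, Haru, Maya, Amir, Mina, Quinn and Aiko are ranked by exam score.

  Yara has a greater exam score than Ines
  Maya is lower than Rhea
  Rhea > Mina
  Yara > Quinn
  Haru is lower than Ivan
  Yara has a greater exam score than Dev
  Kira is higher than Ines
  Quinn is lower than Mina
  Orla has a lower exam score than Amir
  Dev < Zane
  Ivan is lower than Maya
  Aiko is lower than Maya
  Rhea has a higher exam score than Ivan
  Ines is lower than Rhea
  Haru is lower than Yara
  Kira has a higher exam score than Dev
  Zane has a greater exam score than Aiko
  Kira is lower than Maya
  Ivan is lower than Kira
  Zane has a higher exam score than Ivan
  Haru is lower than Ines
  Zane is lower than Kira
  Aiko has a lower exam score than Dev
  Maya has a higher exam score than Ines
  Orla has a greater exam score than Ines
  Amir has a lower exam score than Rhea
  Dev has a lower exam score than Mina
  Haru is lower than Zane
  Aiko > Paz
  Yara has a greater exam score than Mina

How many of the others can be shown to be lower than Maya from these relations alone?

The elements the relations force below Maya are Haru, Ines, Paz, Aiko, Ivan, Dev, Zane, Kira — no chain reaches any other.
That is 8.

8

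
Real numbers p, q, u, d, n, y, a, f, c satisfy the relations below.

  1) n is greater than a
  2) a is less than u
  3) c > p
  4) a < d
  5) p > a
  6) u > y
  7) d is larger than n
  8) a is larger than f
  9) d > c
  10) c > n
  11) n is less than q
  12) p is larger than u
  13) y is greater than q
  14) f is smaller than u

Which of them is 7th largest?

Piecing the relations together gives one ordering: f < a < n < q < y < u < p < c < d.
The 7th largest is n.

n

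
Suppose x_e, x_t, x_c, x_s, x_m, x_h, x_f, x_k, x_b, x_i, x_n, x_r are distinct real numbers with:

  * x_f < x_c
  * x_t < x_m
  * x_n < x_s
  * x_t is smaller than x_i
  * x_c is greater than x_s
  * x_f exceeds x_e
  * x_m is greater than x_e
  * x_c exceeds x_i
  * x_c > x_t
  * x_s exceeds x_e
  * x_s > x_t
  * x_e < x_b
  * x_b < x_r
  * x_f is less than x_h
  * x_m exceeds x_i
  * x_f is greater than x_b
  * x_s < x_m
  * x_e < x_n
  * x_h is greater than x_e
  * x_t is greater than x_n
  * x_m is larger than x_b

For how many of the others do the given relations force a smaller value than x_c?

7

From x_c the given relations immediately reach x_f, x_t, x_s, x_i.
From those, x_e, x_n, x_b — 7 in total.
Nothing else is reachable below x_c; 7 in all.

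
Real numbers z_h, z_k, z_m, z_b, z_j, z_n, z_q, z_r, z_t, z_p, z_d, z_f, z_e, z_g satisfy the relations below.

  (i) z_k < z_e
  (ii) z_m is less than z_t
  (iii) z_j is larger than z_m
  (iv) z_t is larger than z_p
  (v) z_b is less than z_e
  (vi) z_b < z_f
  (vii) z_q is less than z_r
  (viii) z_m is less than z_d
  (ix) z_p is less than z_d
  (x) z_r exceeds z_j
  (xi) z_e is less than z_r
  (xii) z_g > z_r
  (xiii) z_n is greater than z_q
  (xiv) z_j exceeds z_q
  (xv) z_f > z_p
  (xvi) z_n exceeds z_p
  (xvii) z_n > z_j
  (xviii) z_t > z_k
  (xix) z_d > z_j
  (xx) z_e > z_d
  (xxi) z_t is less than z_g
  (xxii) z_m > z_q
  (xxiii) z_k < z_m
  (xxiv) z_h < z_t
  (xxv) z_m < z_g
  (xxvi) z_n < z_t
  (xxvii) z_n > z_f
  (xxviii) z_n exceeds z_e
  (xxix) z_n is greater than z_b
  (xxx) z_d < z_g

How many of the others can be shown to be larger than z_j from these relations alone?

6

The elements the relations force above z_j are z_d, z_e, z_r, z_n, z_t, z_g — no chain reaches any other.
That is 6.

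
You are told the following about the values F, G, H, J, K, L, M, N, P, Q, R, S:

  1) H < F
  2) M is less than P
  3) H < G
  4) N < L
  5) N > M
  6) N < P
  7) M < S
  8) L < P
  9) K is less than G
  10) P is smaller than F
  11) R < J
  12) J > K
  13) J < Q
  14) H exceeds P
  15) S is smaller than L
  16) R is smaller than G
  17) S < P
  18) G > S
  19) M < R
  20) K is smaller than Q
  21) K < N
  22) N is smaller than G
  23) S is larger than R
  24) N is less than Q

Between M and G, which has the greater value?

G

Link the given pairs in sequence: M < R; R < S; S < L; L < P; P < H; H < G.
Chaining these gives M < R < S < L < P < H < G.
So M < G; G is the larger of the two.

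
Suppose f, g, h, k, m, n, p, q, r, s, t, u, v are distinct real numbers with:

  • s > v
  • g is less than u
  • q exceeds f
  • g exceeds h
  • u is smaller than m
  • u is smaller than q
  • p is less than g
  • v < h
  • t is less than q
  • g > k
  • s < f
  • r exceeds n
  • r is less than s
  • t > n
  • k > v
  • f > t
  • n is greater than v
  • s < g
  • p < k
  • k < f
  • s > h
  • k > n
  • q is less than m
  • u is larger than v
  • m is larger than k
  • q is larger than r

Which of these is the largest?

Chaining downward from m: directly below it, k, u, q; then v, p, n, t, r, g, f; then h, s.
That covers every other element, and nothing is given above m, so m is the largest.

m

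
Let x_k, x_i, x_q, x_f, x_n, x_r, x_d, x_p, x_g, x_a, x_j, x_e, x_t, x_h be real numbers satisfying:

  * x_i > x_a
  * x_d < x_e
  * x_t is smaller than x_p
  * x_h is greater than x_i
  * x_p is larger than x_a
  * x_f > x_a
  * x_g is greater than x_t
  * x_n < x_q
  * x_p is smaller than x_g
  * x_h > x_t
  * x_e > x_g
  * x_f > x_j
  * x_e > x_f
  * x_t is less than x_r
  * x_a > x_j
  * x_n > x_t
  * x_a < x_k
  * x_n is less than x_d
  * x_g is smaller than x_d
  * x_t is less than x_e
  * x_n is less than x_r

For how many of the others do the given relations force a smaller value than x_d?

Directly below x_d: x_n, x_g.
One step further: x_t, x_p (4 so far).
One step further: x_a (5 so far).
One step further: x_j (6 so far).
Nothing else is reachable below x_d; 6 in all.

6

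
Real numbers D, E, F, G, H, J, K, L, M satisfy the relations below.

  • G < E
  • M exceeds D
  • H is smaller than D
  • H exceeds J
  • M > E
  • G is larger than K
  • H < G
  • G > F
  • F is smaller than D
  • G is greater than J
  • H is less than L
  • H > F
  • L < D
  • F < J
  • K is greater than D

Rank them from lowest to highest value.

Each adjacent pair is fixed by a given relation: F < J; J < H; H < L; L < D; D < K; K < G; G < E; E < M. Chaining them end to end gives the full order.

F < J < H < L < D < K < G < E < M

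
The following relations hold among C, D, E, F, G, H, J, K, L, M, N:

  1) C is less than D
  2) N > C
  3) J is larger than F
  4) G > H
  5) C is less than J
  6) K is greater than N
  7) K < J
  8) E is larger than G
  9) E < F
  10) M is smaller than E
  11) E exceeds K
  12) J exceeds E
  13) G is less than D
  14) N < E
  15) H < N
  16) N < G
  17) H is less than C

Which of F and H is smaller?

H < C and C < N give H < N.
With N < G: H < C < N < G.
With G < E: H < C < N < G < E.
Then E < F extends the chain to F.
So H < F; H is the smaller of the two.

H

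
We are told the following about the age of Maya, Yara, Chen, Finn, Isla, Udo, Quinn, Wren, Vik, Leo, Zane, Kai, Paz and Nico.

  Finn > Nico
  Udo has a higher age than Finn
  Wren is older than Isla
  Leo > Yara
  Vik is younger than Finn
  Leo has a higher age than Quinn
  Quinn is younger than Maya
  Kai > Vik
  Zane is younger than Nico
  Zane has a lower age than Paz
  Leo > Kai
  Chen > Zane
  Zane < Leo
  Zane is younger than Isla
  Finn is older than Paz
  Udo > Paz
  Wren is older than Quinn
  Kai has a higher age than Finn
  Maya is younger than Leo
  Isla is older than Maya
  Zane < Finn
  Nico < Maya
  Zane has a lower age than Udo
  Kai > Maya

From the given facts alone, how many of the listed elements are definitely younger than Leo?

9

From Leo the given relations immediately reach Quinn, Zane, Yara, Maya, Kai.
From those, Vik, Nico, Finn — 8 in total.
From those, Paz — 9 in total.
Nothing else is reachable below Leo; 9 in all.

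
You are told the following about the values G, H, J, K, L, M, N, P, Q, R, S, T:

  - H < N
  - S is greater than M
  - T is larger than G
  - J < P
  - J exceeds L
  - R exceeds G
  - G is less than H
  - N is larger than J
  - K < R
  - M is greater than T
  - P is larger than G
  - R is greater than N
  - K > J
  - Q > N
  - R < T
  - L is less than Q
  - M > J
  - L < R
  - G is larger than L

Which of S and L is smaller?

L

The relevant relations are L < G; G < H; H < N; N < R; R < T; T < M; M < S.
Chaining these gives L < G < H < N < R < T < M < S.
So L < S; L is the smaller of the two.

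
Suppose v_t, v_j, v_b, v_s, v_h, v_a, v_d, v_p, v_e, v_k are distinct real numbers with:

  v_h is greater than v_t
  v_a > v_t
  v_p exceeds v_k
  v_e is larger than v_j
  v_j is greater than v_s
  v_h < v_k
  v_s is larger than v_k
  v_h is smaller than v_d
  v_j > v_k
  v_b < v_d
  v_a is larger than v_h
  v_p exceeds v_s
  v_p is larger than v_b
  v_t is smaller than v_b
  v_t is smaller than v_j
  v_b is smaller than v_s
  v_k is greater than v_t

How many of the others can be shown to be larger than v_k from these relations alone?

From v_k the given relations immediately reach v_s, v_j, v_p.
From those, v_e — 4 in total.
Nothing else is reachable above v_k; 4 in all.

4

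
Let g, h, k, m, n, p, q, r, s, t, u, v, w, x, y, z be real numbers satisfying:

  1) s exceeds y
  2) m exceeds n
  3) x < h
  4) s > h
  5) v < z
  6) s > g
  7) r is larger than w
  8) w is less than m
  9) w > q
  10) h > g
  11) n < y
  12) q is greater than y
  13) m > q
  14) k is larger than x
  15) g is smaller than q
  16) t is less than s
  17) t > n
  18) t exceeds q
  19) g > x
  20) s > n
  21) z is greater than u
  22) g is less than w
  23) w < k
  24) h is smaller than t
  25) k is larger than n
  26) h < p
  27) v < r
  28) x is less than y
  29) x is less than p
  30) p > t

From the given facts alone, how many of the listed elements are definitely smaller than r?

7

The elements the relations force below r are n, x, g, y, q, w, v — no chain reaches any other.
That is 7.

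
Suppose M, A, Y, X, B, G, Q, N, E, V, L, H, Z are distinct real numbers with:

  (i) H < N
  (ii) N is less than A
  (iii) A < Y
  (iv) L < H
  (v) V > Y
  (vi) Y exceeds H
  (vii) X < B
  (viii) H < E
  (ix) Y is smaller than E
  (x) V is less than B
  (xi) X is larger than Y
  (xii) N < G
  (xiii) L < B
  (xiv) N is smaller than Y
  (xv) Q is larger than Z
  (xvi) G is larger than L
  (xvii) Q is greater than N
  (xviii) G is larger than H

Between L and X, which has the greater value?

Following the relations from L: L < H < N < A < Y < X.
So L < X; X is the larger of the two.

X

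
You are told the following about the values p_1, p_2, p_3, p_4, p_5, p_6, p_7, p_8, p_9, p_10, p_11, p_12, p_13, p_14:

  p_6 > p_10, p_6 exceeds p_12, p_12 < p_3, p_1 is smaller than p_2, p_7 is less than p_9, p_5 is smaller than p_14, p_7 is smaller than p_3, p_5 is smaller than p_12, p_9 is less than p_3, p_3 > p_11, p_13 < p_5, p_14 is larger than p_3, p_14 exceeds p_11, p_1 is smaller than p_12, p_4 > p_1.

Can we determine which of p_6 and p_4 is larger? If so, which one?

Following every chain through p_4: below p_4 we get p_1.
p_6 is not reached, and no chain runs the other way from p_6 to p_4.
So the given relations leave the order of p_4 and p_6 undetermined.

undetermined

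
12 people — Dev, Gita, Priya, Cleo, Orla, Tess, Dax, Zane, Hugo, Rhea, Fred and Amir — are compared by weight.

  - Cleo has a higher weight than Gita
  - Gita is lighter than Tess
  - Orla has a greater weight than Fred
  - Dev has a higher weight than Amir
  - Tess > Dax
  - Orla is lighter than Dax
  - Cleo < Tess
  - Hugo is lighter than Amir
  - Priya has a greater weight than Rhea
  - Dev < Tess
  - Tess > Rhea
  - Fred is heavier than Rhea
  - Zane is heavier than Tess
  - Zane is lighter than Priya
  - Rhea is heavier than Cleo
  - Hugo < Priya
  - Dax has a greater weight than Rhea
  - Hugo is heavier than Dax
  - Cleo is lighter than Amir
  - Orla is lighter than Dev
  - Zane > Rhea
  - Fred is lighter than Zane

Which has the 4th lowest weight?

Chaining the given pairs: Gita < Cleo < Rhea < Fred < Orla < Dax < Hugo < Amir < Dev < Tess < Zane < Priya.
The 4th smallest is Fred.

Fred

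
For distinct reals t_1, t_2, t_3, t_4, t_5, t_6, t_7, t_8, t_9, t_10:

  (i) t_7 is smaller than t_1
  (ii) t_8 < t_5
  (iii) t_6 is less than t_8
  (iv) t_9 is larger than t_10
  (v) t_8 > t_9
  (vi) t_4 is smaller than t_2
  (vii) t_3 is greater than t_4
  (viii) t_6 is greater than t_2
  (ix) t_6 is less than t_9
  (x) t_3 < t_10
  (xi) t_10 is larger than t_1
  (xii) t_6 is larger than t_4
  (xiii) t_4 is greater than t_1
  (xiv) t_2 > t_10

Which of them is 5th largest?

t_2

The consecutive relations fix a unique order: t_7 < t_1 < t_4 < t_3 < t_10 < t_2 < t_6 < t_9 < t_8 < t_5.
The 5th largest is t_2.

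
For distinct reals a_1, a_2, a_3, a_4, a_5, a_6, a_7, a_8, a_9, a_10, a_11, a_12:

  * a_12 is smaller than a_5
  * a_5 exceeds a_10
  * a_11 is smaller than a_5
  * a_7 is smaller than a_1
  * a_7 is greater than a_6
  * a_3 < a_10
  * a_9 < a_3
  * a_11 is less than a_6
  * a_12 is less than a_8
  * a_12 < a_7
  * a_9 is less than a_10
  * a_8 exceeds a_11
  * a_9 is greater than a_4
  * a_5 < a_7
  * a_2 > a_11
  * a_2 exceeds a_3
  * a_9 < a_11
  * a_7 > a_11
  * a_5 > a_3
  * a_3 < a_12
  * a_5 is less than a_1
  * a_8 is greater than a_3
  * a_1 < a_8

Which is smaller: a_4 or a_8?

a_4

a_4 < a_9 and a_9 < a_3 give a_4 < a_3.
Then a_3 < a_10 extends the chain to a_10.
With a_10 < a_5: a_4 < a_9 < a_3 < a_10 < a_5.
Then a_5 < a_7 extends the chain to a_7.
Then a_7 < a_1 extends the chain to a_1.
Then a_1 < a_8 extends the chain to a_8.
So a_4 < a_8; a_4 is the smaller of the two.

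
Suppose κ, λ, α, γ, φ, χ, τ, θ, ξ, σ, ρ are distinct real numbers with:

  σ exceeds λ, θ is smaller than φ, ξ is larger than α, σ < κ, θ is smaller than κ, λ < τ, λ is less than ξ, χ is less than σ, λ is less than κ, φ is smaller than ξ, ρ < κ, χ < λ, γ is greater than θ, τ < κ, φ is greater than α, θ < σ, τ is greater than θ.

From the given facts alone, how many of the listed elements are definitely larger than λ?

4

Directly above λ: τ, σ, ξ, κ.
No other element is forced above λ by the given relations, so the count is 4.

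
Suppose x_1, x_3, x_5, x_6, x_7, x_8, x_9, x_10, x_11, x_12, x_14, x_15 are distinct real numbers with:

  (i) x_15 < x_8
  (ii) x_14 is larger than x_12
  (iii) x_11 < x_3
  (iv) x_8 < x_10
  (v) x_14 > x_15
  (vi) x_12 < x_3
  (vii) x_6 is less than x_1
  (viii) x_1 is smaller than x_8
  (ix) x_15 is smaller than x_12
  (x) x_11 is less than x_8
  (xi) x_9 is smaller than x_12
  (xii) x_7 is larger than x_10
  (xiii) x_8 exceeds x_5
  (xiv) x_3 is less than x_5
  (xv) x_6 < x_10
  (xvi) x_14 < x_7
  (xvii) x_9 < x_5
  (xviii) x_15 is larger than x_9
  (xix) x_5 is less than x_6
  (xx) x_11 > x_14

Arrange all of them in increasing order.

Each adjacent pair is fixed by a given relation: x_9 < x_15; x_15 < x_12; x_12 < x_14; x_14 < x_11; x_11 < x_3; x_3 < x_5; x_5 < x_6; x_6 < x_1; x_1 < x_8; x_8 < x_10; x_10 < x_7. Chaining them end to end gives the full order.

x_9 < x_15 < x_12 < x_14 < x_11 < x_3 < x_5 < x_6 < x_1 < x_8 < x_10 < x_7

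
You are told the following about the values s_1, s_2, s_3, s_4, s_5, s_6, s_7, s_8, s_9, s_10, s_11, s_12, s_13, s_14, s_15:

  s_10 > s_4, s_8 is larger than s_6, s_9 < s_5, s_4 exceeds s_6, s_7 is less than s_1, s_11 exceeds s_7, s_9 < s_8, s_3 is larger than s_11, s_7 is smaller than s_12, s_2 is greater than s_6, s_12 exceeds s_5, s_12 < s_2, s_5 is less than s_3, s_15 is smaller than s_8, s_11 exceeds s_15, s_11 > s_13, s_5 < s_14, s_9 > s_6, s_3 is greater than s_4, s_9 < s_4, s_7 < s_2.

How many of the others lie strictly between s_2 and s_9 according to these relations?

The relations place s_9 below s_2. An element lies strictly between them when it is forced above s_9 and also forced below s_2.
Above s_9: {s_5, s_4, s_14, s_12, s_10, s_3, s_8}. Below s_2: {s_6, s_5, s_7, s_12}.
Intersection: {s_5, s_12} — 2.

2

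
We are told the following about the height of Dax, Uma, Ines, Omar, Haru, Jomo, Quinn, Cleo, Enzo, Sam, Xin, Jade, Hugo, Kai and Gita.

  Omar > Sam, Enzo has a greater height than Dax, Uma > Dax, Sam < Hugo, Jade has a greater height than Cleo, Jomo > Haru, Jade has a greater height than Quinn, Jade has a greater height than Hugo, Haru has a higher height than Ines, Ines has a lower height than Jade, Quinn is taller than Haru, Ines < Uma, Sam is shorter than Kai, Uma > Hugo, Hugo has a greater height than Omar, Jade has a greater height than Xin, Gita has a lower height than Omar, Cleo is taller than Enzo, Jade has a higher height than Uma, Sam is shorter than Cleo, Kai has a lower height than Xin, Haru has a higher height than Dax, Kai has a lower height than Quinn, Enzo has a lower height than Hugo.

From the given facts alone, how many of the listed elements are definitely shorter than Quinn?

The elements the relations force below Quinn are Ines, Dax, Sam, Haru, Kai — no chain reaches any other.
That is 5.

5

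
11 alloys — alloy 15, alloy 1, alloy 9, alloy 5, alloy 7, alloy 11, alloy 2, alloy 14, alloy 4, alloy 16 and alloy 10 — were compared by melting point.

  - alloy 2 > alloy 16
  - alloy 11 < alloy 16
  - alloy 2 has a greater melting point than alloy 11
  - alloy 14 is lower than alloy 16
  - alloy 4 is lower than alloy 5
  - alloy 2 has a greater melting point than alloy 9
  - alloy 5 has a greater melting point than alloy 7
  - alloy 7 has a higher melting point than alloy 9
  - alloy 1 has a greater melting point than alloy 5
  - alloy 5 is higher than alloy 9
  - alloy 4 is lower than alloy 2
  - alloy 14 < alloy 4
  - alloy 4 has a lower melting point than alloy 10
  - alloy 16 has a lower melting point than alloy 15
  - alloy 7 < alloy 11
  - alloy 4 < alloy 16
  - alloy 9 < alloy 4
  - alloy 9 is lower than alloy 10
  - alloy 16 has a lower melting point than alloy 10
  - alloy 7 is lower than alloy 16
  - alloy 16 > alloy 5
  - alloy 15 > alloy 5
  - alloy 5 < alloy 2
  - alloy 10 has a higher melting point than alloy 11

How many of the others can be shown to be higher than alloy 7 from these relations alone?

The elements the relations force above alloy 7 are alloy 5, alloy 11, alloy 1, alloy 16, alloy 15, alloy 2, alloy 10 — no chain reaches any other.
That is 7.

7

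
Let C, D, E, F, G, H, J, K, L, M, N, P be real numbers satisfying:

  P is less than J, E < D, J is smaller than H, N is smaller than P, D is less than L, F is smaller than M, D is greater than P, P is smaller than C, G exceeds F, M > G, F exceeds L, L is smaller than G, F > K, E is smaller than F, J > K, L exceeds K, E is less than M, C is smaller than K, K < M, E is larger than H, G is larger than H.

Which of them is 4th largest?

L

Piecing the relations together gives one ordering: N < P < C < K < J < H < E < D < L < F < G < M.
Counting 4 from the largest end gives L.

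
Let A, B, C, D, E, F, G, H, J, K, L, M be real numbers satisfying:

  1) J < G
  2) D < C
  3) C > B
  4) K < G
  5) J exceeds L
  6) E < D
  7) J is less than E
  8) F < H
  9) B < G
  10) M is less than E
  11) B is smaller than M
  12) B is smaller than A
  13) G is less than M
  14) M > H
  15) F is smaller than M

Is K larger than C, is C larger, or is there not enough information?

C

Link the given pairs in sequence: K < G; G < M; M < E; E < D; D < C.
Together: K < G < M < E < D < C.
So C is larger.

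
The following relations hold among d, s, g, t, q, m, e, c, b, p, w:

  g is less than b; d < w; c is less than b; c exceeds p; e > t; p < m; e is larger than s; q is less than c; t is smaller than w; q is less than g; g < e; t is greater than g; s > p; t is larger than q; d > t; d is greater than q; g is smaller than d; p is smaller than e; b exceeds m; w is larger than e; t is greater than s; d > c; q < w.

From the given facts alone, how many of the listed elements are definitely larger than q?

7

Directly above q: g, t, c, d, w.
One step further: e, b (7 so far).
No other element is forced above q by the given relations, so the count is 7.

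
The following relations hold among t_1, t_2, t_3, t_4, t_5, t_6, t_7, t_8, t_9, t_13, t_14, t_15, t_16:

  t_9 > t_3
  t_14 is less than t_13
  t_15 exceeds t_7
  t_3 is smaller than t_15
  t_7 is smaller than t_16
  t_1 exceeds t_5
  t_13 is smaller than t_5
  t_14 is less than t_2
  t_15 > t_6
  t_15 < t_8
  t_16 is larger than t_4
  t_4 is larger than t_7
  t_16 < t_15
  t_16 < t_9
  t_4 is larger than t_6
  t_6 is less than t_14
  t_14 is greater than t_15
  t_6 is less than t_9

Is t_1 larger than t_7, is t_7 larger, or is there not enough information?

t_7 < t_4 and t_4 < t_16 give t_7 < t_16.
With t_16 < t_15: t_7 < t_4 < t_16 < t_15.
Then t_15 < t_14 extends the chain to t_14.
With t_14 < t_13: t_7 < t_4 < t_16 < t_15 < t_14 < t_13.
Then t_13 < t_5 extends the chain to t_5.
With t_5 < t_1: t_7 < t_4 < t_16 < t_15 < t_14 < t_13 < t_5 < t_1.
So t_1 is larger.

t_1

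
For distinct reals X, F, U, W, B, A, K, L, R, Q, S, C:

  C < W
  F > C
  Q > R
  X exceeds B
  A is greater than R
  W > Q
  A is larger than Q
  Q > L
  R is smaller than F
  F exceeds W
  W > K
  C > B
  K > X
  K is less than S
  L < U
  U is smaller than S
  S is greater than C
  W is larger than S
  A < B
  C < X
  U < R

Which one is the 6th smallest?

The consecutive relations fix a unique order: L < U < R < Q < A < B < C < X < K < S < W < F.
Counting 6 from the smallest end gives B.

B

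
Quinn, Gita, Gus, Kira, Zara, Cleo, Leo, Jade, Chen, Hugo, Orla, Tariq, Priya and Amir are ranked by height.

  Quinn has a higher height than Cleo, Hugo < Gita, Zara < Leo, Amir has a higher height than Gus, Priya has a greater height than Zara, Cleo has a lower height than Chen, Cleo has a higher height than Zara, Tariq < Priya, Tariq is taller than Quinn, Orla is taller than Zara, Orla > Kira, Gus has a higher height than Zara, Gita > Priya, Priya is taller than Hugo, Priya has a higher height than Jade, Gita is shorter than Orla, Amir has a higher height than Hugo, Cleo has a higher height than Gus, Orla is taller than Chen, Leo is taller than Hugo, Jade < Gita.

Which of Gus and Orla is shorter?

Gus

Link the given pairs in sequence: Gus < Cleo; Cleo < Quinn; Quinn < Tariq; Tariq < Priya; Priya < Gita; Gita < Orla.
Together: Gus < Cleo < Quinn < Tariq < Priya < Gita < Orla.
So Gus < Orla; Gus is the shorter of the two.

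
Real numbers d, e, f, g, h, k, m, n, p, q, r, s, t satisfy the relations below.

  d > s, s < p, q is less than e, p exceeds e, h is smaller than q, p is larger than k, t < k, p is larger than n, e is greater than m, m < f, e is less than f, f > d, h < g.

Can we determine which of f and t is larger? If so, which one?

Following every chain through t: above t we get k, p.
f is not reached, and no chain runs the other way from f to t.
So the given relations leave the order of t and f undetermined.

undetermined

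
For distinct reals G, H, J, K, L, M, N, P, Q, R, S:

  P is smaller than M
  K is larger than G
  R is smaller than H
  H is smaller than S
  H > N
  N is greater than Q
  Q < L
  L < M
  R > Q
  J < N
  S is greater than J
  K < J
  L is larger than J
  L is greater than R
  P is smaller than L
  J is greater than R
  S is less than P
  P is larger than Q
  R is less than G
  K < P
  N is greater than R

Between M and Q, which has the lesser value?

Following the relations from Q: Q < R < G < K < J < N < H < S < P < L < M.
So Q < M; Q is the smaller of the two.

Q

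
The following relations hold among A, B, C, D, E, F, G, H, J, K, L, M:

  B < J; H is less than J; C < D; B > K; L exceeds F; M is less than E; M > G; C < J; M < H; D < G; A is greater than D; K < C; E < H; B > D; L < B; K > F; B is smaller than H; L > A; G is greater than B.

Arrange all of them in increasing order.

F < K < C < D < A < L < B < G < M < E < H < J

Nothing is placed below F, so it is least; from there F < K; K < C; C < D; D < A; A < L; L < B; B < G; G < M; M < E; E < H; H < J, each given directly.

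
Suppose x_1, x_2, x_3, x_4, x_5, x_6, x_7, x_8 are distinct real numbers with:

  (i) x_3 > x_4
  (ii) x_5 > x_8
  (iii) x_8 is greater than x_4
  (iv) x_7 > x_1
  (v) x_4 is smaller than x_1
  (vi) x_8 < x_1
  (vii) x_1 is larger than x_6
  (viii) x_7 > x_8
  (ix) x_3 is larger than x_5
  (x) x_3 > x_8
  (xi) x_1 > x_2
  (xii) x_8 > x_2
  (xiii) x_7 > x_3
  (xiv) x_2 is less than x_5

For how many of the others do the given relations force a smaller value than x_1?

4

From x_1 the given relations immediately reach x_4, x_2, x_6, x_8.
Nothing else is reachable below x_1; 4 in all.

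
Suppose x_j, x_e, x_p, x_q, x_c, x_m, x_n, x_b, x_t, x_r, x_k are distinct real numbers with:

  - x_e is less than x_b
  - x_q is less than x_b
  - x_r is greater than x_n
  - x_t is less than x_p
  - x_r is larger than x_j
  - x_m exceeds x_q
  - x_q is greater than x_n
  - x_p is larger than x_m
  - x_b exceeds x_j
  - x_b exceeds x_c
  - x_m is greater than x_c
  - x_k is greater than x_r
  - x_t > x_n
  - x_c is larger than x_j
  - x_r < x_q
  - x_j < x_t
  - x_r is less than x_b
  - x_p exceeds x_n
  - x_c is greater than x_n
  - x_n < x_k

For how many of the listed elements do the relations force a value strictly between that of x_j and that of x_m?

The relations place x_j below x_m. An element lies strictly between them when it is forced above x_j and also forced below x_m.
Above x_j: {x_c, x_r, x_k, x_q, x_t, x_p, x_b}. Below x_m: {x_n, x_c, x_r, x_q}.
Intersection: {x_c, x_r, x_q} — 3.

3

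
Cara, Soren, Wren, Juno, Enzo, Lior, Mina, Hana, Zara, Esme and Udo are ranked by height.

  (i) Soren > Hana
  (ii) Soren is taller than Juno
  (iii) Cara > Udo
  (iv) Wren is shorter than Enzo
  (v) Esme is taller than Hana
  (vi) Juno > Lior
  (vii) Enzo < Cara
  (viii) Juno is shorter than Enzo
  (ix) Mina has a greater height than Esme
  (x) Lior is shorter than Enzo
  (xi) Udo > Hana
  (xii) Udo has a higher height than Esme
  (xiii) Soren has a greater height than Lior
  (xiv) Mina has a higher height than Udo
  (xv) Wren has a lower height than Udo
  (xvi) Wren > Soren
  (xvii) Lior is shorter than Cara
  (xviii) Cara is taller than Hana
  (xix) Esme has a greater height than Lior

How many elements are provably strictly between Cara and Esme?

Chaining upward from Esme reaches: Udo, Mina.
Chaining downward from Cara reaches: Lior, Juno, Hana, Soren, Wren, Udo, Enzo.
Strictly between Esme and Cara are those in both lists: Udo — 1 element.

1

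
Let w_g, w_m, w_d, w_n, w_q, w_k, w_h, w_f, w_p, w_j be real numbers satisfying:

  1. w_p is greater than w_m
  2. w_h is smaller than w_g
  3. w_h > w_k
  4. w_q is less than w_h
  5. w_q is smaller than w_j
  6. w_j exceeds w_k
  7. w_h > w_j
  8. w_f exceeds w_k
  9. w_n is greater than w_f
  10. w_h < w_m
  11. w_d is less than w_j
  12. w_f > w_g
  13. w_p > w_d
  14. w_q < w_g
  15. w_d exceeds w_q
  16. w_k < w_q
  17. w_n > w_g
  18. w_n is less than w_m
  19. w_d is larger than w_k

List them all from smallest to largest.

Each adjacent pair is fixed by a given relation: w_k < w_q; w_q < w_d; w_d < w_j; w_j < w_h; w_h < w_g; w_g < w_f; w_f < w_n; w_n < w_m; w_m < w_p. Chaining them end to end gives the full order.

w_k < w_q < w_d < w_j < w_h < w_g < w_f < w_n < w_m < w_p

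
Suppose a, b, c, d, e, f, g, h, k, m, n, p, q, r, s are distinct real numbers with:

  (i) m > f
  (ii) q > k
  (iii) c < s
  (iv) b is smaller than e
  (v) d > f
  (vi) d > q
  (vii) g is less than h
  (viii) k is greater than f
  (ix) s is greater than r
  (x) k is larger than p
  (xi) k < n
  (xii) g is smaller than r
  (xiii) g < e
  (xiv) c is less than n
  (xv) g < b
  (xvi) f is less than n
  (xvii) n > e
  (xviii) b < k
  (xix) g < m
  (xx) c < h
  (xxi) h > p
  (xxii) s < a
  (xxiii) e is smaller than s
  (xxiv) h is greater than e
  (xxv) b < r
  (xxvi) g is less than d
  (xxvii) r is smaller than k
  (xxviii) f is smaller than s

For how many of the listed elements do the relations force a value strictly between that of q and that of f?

The relations place f below q. An element lies strictly between them when it is forced above f and also forced below q.
Above f: {k, n, d, s, a, m}. Below q: {g, b, p, r, k}.
Intersection: {k} — 1.

1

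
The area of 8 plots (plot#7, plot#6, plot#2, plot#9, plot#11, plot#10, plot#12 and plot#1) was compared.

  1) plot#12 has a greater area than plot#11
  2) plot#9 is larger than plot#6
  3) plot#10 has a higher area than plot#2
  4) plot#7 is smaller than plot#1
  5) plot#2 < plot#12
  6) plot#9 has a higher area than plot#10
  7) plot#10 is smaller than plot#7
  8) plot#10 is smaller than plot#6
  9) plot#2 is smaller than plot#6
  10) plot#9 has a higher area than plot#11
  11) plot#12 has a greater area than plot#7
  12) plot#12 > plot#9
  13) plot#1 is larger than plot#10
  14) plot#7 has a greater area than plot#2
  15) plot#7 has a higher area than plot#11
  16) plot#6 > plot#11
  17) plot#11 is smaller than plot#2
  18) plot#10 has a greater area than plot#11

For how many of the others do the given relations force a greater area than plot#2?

6

The elements the relations force above plot#2 are plot#10, plot#7, plot#6, plot#1, plot#9, plot#12 — no chain reaches any other.
That is 6.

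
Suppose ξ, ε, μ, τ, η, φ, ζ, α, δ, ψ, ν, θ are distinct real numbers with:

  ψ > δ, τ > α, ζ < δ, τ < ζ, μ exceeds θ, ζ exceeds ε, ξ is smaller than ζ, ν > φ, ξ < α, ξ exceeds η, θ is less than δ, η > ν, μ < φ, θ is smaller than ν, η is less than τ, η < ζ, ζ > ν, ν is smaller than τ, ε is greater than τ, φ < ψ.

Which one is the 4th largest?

The consecutive relations fix a unique order: θ < μ < φ < ν < η < ξ < α < τ < ε < ζ < δ < ψ.
Counting 4 from the largest end gives ε.

ε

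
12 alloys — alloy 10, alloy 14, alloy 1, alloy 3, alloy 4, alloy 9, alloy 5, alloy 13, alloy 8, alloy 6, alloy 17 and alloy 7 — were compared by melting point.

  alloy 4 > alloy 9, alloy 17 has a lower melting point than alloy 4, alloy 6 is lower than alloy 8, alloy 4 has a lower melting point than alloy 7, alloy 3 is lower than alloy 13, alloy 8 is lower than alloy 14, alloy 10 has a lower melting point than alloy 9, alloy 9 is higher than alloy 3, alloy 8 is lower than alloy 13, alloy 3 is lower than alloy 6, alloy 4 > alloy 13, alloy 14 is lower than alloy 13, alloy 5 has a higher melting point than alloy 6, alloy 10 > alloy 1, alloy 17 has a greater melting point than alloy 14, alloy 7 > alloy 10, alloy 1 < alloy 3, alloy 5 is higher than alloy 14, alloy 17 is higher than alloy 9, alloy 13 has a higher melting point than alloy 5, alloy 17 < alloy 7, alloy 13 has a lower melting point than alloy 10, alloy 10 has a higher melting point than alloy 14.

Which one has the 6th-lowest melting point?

Piecing the relations together gives one ordering: alloy 1 < alloy 3 < alloy 6 < alloy 8 < alloy 14 < alloy 5 < alloy 13 < alloy 10 < alloy 9 < alloy 17 < alloy 4 < alloy 7.
Counting 6 from the smallest end gives alloy 5.

alloy 5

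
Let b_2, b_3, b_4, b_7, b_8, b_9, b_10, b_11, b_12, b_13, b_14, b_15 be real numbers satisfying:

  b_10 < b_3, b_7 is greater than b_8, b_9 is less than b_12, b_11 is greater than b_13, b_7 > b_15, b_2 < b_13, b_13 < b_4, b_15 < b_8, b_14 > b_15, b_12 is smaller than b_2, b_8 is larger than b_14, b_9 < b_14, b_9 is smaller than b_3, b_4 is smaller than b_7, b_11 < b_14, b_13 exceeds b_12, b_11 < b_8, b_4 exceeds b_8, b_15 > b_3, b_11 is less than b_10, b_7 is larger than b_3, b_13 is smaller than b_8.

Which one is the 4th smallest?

Piecing the relations together gives one ordering: b_9 < b_12 < b_2 < b_13 < b_11 < b_10 < b_3 < b_15 < b_14 < b_8 < b_4 < b_7.
Counting 4 from the smallest end gives b_13.

b_13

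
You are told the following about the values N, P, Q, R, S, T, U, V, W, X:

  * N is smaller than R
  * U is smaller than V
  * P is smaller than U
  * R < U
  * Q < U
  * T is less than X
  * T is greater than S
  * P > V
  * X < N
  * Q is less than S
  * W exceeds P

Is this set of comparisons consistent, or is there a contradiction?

We have P < U stated directly, yet also U < V < P by chaining the others — so U < P. Contradiction.

inconsistent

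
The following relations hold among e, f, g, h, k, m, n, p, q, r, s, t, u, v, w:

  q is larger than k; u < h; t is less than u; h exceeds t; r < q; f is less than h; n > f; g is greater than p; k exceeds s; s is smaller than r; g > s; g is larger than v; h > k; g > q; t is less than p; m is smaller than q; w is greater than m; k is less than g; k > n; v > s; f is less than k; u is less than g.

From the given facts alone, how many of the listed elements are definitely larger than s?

The elements the relations force above s are v, r, k, q, g, h — no chain reaches any other.
That is 6.

6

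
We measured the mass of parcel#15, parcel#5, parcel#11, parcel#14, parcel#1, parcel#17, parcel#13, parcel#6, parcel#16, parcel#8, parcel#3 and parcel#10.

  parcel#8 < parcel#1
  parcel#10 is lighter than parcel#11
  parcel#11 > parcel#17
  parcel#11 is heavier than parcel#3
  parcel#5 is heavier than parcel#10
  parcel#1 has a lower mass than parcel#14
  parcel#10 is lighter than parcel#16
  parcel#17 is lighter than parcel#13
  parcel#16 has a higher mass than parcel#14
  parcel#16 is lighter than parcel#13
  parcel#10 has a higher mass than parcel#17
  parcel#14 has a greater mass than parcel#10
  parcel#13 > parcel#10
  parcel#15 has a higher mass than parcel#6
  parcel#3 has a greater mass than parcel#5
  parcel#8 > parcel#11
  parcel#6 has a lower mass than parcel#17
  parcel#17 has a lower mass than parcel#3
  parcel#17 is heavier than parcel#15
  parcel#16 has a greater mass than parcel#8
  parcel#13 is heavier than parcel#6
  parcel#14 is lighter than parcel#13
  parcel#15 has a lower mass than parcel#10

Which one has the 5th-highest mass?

parcel#8

The consecutive relations fix a unique order: parcel#6 < parcel#15 < parcel#17 < parcel#10 < parcel#5 < parcel#3 < parcel#11 < parcel#8 < parcel#1 < parcel#14 < parcel#16 < parcel#13.
The 5th largest is parcel#8.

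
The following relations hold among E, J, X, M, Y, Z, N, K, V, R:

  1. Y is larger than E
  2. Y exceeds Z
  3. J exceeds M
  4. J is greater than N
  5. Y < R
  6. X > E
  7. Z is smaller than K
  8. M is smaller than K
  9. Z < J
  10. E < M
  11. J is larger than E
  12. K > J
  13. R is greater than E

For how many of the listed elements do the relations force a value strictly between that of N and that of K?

1

Chaining upward from N reaches: J.
Chaining downward from K reaches: E, M, Z, J.
Strictly between N and K are those in both lists: J — 1 element.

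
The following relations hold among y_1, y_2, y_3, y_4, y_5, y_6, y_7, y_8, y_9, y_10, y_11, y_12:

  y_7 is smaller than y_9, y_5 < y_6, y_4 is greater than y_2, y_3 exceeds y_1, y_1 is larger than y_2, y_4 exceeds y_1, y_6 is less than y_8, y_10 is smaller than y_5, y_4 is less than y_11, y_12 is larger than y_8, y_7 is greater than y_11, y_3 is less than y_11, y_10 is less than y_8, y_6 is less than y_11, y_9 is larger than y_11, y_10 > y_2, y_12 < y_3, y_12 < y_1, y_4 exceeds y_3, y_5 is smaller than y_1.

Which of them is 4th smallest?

Piecing the relations together gives one ordering: y_2 < y_10 < y_5 < y_6 < y_8 < y_12 < y_1 < y_3 < y_4 < y_11 < y_7 < y_9.
The 4th smallest is y_6.

y_6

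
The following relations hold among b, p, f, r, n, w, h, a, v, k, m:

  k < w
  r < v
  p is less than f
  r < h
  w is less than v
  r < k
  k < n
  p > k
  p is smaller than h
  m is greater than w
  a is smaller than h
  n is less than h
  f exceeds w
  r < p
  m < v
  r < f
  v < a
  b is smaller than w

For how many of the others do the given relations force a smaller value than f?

From f the given relations immediately reach r, p, w.
From those, b, k — 5 in total.
No other element is forced below f by the given relations, so the count is 5.

5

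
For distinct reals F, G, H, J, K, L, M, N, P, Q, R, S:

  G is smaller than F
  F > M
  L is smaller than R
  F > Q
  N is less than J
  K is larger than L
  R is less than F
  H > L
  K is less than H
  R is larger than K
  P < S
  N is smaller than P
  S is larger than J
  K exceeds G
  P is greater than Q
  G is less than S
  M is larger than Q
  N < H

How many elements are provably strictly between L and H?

1

Chaining upward from L reaches: K, R, F.
Chaining downward from H reaches: N, G, K.
Strictly between L and H are those in both lists: K — 1 element.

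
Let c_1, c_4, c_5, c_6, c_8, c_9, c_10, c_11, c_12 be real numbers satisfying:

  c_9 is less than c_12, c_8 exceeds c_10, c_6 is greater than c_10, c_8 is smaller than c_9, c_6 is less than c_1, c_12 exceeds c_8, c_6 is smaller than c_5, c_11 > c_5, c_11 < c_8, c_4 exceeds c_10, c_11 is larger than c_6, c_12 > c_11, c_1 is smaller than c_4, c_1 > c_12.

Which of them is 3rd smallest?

c_5

The consecutive relations fix a unique order: c_10 < c_6 < c_5 < c_11 < c_8 < c_9 < c_12 < c_1 < c_4.
Counting 3 from the smallest end gives c_5.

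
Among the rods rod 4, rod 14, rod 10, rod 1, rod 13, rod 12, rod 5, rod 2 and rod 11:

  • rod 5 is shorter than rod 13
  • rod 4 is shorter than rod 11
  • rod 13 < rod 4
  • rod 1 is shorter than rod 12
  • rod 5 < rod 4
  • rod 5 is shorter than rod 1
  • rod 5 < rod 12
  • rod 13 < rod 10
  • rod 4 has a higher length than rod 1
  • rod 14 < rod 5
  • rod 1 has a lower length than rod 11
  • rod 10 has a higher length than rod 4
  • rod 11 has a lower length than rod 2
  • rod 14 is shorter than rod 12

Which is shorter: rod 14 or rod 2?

rod 14 < rod 5 < rod 1 < rod 4 < rod 11 < rod 2, by transitivity through rod 5, rod 1, rod 4, rod 11.
So rod 14 < rod 2; rod 14 is the shorter of the two.

rod 14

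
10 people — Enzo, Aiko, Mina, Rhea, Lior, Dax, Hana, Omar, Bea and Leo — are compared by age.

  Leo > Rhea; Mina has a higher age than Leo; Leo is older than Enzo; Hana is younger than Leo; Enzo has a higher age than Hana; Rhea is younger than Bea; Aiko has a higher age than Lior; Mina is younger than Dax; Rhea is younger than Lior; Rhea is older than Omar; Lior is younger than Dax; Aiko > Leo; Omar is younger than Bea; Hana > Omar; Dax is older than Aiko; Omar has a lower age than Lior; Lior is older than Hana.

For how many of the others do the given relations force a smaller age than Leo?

The elements the relations force below Leo are Omar, Rhea, Hana, Enzo — no chain reaches any other.
That is 4.

4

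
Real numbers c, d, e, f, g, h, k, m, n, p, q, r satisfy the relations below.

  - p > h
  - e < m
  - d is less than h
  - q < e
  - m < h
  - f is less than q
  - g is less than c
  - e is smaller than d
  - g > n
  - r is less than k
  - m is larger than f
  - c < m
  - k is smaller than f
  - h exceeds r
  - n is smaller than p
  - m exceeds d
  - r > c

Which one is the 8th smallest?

e

Chaining the given pairs: n < g < c < r < k < f < q < e < d < m < h < p.
The 8th smallest is e.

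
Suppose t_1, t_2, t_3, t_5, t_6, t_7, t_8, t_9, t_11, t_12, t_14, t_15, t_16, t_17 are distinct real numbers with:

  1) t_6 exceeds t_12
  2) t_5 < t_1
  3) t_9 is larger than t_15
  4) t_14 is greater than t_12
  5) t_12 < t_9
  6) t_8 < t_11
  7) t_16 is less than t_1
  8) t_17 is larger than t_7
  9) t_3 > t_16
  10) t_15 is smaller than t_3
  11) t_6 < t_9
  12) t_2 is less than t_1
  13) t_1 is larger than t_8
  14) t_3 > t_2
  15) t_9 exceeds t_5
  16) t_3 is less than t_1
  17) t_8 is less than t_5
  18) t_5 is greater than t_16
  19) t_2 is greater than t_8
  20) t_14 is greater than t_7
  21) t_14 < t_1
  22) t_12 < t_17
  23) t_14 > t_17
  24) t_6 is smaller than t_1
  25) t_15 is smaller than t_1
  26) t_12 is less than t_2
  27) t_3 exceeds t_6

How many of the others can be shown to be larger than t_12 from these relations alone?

7

Directly above t_12: t_6, t_17, t_14, t_9, t_2.
One step further: t_3, t_1 (7 so far).
Nothing else is reachable above t_12; 7 in all.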